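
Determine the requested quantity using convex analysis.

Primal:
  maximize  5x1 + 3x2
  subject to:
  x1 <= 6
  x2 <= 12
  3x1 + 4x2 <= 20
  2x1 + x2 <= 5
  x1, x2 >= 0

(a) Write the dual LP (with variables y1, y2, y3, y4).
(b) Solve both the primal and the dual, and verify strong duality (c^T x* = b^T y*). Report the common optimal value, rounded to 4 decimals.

The standard primal-dual pair for 'max c^T x s.t. A x <= b, x >= 0' is:
  Dual:  min b^T y  s.t.  A^T y >= c,  y >= 0.

So the dual LP is:
  minimize  6y1 + 12y2 + 20y3 + 5y4
  subject to:
    y1 + 3y3 + 2y4 >= 5
    y2 + 4y3 + y4 >= 3
    y1, y2, y3, y4 >= 0

Solving the primal: x* = (0, 5).
  primal value c^T x* = 15.
Solving the dual: y* = (0, 0, 0, 3).
  dual value b^T y* = 15.
Strong duality: c^T x* = b^T y*. Confirmed.

15


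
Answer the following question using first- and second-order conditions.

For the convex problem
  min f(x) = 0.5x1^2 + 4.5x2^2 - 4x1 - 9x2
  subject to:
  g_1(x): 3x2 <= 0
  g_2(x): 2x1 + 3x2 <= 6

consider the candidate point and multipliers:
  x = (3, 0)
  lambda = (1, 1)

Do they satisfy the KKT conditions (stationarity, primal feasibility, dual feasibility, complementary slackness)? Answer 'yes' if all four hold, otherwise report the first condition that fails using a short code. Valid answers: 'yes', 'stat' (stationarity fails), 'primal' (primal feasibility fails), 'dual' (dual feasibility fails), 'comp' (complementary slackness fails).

Gradient of f: grad f(x) = Q x + c = (-1, -9)
Constraint values g_i(x) = a_i^T x - b_i:
  g_1((3, 0)) = 0
  g_2((3, 0)) = 0
Stationarity residual: grad f(x) + sum_i lambda_i a_i = (1, -3)
  -> stationarity FAILS
Primal feasibility (all g_i <= 0): OK
Dual feasibility (all lambda_i >= 0): OK
Complementary slackness (lambda_i * g_i(x) = 0 for all i): OK

Verdict: the first failing condition is stationarity -> stat.

stat


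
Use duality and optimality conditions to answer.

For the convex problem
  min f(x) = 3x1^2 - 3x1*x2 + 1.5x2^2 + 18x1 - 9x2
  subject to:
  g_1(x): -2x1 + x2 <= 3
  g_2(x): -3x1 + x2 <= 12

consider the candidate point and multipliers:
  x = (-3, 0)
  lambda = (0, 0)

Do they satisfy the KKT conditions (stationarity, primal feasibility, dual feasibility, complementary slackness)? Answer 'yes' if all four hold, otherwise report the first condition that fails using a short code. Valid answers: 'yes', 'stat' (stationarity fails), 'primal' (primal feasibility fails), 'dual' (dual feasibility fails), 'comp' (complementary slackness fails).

Gradient of f: grad f(x) = Q x + c = (0, 0)
Constraint values g_i(x) = a_i^T x - b_i:
  g_1((-3, 0)) = 3
  g_2((-3, 0)) = -3
Stationarity residual: grad f(x) + sum_i lambda_i a_i = (0, 0)
  -> stationarity OK
Primal feasibility (all g_i <= 0): FAILS
Dual feasibility (all lambda_i >= 0): OK
Complementary slackness (lambda_i * g_i(x) = 0 for all i): OK

Verdict: the first failing condition is primal_feasibility -> primal.

primal


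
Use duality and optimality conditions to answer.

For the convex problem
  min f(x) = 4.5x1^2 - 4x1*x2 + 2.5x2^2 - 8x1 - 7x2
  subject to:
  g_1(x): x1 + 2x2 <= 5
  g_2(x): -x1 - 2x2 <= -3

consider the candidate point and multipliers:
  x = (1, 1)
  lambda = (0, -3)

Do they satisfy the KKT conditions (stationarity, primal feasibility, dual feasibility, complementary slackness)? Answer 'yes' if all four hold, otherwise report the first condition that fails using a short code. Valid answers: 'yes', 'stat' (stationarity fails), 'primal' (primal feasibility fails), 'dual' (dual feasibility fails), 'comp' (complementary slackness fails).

Gradient of f: grad f(x) = Q x + c = (-3, -6)
Constraint values g_i(x) = a_i^T x - b_i:
  g_1((1, 1)) = -2
  g_2((1, 1)) = 0
Stationarity residual: grad f(x) + sum_i lambda_i a_i = (0, 0)
  -> stationarity OK
Primal feasibility (all g_i <= 0): OK
Dual feasibility (all lambda_i >= 0): FAILS
Complementary slackness (lambda_i * g_i(x) = 0 for all i): OK

Verdict: the first failing condition is dual_feasibility -> dual.

dual


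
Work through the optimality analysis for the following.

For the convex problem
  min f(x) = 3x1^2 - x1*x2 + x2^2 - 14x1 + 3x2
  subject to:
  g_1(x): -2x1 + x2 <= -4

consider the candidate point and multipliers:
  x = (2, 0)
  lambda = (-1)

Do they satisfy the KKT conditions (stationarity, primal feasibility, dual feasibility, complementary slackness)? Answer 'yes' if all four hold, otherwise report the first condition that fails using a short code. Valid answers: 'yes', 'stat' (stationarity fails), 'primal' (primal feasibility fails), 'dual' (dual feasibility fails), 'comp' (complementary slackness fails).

Gradient of f: grad f(x) = Q x + c = (-2, 1)
Constraint values g_i(x) = a_i^T x - b_i:
  g_1((2, 0)) = 0
Stationarity residual: grad f(x) + sum_i lambda_i a_i = (0, 0)
  -> stationarity OK
Primal feasibility (all g_i <= 0): OK
Dual feasibility (all lambda_i >= 0): FAILS
Complementary slackness (lambda_i * g_i(x) = 0 for all i): OK

Verdict: the first failing condition is dual_feasibility -> dual.

dual


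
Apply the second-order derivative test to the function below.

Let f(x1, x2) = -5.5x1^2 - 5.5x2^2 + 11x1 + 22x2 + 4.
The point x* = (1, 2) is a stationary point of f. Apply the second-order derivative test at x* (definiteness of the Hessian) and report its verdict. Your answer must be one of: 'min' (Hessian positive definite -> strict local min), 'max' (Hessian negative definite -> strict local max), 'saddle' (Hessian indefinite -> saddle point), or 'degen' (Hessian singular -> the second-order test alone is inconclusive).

Compute the Hessian H = grad^2 f:
  H = [[-11, 0], [0, -11]]
Verify stationarity: grad f(x*) = H x* + g = (0, 0).
Eigenvalues of H: -11, -11.
Both eigenvalues < 0, so H is negative definite -> x* is a strict local max.

max


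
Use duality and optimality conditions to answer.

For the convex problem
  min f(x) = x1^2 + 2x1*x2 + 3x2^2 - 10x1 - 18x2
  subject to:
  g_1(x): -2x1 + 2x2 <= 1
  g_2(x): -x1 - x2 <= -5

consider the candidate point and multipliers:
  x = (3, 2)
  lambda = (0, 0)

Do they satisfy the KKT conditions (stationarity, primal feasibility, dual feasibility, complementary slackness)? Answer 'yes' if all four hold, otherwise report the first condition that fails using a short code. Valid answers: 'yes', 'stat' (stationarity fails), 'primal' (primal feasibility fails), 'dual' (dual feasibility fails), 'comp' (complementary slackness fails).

Gradient of f: grad f(x) = Q x + c = (0, 0)
Constraint values g_i(x) = a_i^T x - b_i:
  g_1((3, 2)) = -3
  g_2((3, 2)) = 0
Stationarity residual: grad f(x) + sum_i lambda_i a_i = (0, 0)
  -> stationarity OK
Primal feasibility (all g_i <= 0): OK
Dual feasibility (all lambda_i >= 0): OK
Complementary slackness (lambda_i * g_i(x) = 0 for all i): OK

Verdict: yes, KKT holds.

yes


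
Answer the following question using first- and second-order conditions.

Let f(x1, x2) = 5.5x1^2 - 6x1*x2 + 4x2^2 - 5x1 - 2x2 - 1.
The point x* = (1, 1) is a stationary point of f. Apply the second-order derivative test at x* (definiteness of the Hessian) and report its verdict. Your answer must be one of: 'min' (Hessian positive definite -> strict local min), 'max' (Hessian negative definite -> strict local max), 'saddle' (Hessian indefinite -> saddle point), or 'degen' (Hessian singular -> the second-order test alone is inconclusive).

Compute the Hessian H = grad^2 f:
  H = [[11, -6], [-6, 8]]
Verify stationarity: grad f(x*) = H x* + g = (0, 0).
Eigenvalues of H: 3.3153, 15.6847.
Both eigenvalues > 0, so H is positive definite -> x* is a strict local min.

min


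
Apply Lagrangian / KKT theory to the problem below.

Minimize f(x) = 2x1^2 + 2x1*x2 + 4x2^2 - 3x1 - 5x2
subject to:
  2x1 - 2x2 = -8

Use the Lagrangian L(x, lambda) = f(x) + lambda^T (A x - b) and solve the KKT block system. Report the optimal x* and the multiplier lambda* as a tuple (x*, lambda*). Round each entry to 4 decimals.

Form the Lagrangian:
  L(x, lambda) = (1/2) x^T Q x + c^T x + lambda^T (A x - b)
Stationarity (grad_x L = 0): Q x + c + A^T lambda = 0.
Primal feasibility: A x = b.

This gives the KKT block system:
  [ Q   A^T ] [ x     ]   [-c ]
  [ A    0  ] [ lambda ] = [ b ]

Solving the linear system:
  x*      = (-2, 2)
  lambda* = (3.5)
  f(x*)   = 12

x* = (-2, 2), lambda* = (3.5)


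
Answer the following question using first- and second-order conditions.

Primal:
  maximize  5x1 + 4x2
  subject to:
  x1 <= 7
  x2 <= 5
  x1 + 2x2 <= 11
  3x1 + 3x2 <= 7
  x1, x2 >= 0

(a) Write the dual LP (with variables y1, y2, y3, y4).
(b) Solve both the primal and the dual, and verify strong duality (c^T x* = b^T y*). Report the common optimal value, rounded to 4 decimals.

The standard primal-dual pair for 'max c^T x s.t. A x <= b, x >= 0' is:
  Dual:  min b^T y  s.t.  A^T y >= c,  y >= 0.

So the dual LP is:
  minimize  7y1 + 5y2 + 11y3 + 7y4
  subject to:
    y1 + y3 + 3y4 >= 5
    y2 + 2y3 + 3y4 >= 4
    y1, y2, y3, y4 >= 0

Solving the primal: x* = (2.3333, 0).
  primal value c^T x* = 11.6667.
Solving the dual: y* = (0, 0, 0, 1.6667).
  dual value b^T y* = 11.6667.
Strong duality: c^T x* = b^T y*. Confirmed.

11.6667


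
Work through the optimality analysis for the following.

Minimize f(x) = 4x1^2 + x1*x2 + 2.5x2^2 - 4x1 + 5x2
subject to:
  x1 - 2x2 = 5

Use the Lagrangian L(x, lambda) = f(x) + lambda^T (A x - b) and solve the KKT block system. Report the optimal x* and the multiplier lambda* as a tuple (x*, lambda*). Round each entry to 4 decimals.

Form the Lagrangian:
  L(x, lambda) = (1/2) x^T Q x + c^T x + lambda^T (A x - b)
Stationarity (grad_x L = 0): Q x + c + A^T lambda = 0.
Primal feasibility: A x = b.

This gives the KKT block system:
  [ Q   A^T ] [ x     ]   [-c ]
  [ A    0  ] [ lambda ] = [ b ]

Solving the linear system:
  x*      = (1, -2)
  lambda* = (-2)
  f(x*)   = -2

x* = (1, -2), lambda* = (-2)


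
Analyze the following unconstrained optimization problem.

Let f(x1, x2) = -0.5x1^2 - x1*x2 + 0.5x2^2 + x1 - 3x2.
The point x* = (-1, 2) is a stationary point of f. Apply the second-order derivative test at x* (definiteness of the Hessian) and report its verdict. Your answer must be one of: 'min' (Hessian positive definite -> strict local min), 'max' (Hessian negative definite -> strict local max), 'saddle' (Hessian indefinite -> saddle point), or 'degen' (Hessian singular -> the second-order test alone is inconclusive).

Compute the Hessian H = grad^2 f:
  H = [[-1, -1], [-1, 1]]
Verify stationarity: grad f(x*) = H x* + g = (0, 0).
Eigenvalues of H: -1.4142, 1.4142.
Eigenvalues have mixed signs, so H is indefinite -> x* is a saddle point.

saddle


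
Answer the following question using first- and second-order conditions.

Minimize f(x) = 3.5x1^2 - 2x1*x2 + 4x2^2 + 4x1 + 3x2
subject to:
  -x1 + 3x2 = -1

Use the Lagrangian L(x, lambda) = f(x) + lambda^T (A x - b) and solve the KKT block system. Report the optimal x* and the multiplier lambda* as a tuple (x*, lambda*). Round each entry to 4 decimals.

Form the Lagrangian:
  L(x, lambda) = (1/2) x^T Q x + c^T x + lambda^T (A x - b)
Stationarity (grad_x L = 0): Q x + c + A^T lambda = 0.
Primal feasibility: A x = b.

This gives the KKT block system:
  [ Q   A^T ] [ x     ]   [-c ]
  [ A    0  ] [ lambda ] = [ b ]

Solving the linear system:
  x*      = (-0.7288, -0.5763)
  lambda* = (0.0508)
  f(x*)   = -2.2966

x* = (-0.7288, -0.5763), lambda* = (0.0508)


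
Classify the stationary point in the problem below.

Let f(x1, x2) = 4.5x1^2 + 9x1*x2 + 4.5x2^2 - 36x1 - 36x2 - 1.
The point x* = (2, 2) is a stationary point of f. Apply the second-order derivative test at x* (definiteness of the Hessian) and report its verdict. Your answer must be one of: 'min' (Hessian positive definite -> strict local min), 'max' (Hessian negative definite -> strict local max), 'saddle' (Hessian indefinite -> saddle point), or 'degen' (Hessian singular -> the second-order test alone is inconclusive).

Compute the Hessian H = grad^2 f:
  H = [[9, 9], [9, 9]]
Verify stationarity: grad f(x*) = H x* + g = (0, 0).
Eigenvalues of H: 0, 18.
H has a zero eigenvalue (singular; positive semidefinite but not definite), so H is neither positive definite, negative definite, nor indefinite. The second-order test alone is inconclusive -> degen.
(Indeed, f is constant along the null direction of H through x*, so x* is not a strict local extremum.)

degen


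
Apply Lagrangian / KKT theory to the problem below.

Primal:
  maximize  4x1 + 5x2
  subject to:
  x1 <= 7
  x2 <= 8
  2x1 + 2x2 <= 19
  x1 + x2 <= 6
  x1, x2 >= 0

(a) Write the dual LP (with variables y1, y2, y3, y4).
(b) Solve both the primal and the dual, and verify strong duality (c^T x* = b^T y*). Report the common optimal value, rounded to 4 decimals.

The standard primal-dual pair for 'max c^T x s.t. A x <= b, x >= 0' is:
  Dual:  min b^T y  s.t.  A^T y >= c,  y >= 0.

So the dual LP is:
  minimize  7y1 + 8y2 + 19y3 + 6y4
  subject to:
    y1 + 2y3 + y4 >= 4
    y2 + 2y3 + y4 >= 5
    y1, y2, y3, y4 >= 0

Solving the primal: x* = (0, 6).
  primal value c^T x* = 30.
Solving the dual: y* = (0, 0, 0, 5).
  dual value b^T y* = 30.
Strong duality: c^T x* = b^T y*. Confirmed.

30


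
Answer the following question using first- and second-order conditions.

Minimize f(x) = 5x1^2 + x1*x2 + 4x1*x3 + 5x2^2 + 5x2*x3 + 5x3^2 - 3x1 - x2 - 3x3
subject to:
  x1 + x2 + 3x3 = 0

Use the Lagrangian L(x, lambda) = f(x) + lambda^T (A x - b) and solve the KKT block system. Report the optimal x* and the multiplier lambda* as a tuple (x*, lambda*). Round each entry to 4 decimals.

Form the Lagrangian:
  L(x, lambda) = (1/2) x^T Q x + c^T x + lambda^T (A x - b)
Stationarity (grad_x L = 0): Q x + c + A^T lambda = 0.
Primal feasibility: A x = b.

This gives the KKT block system:
  [ Q   A^T ] [ x     ]   [-c ]
  [ A    0  ] [ lambda ] = [ b ]

Solving the linear system:
  x*      = (0.2397, 0.0274, -0.089)
  lambda* = (0.9315)
  f(x*)   = -0.2397

x* = (0.2397, 0.0274, -0.089), lambda* = (0.9315)


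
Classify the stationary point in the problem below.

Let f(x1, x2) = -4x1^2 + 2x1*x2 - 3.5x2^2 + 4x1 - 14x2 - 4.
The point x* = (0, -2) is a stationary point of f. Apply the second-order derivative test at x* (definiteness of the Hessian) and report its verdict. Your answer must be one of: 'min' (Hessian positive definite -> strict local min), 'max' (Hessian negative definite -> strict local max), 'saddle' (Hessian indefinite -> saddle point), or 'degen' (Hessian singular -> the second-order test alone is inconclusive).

Compute the Hessian H = grad^2 f:
  H = [[-8, 2], [2, -7]]
Verify stationarity: grad f(x*) = H x* + g = (0, 0).
Eigenvalues of H: -9.5616, -5.4384.
Both eigenvalues < 0, so H is negative definite -> x* is a strict local max.

max


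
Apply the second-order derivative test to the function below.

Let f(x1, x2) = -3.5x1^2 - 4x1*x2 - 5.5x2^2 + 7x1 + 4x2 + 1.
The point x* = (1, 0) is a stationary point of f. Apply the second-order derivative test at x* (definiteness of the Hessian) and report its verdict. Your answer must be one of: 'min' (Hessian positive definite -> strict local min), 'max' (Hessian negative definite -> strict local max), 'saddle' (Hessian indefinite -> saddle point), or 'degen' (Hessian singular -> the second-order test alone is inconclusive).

Compute the Hessian H = grad^2 f:
  H = [[-7, -4], [-4, -11]]
Verify stationarity: grad f(x*) = H x* + g = (0, 0).
Eigenvalues of H: -13.4721, -4.5279.
Both eigenvalues < 0, so H is negative definite -> x* is a strict local max.

max


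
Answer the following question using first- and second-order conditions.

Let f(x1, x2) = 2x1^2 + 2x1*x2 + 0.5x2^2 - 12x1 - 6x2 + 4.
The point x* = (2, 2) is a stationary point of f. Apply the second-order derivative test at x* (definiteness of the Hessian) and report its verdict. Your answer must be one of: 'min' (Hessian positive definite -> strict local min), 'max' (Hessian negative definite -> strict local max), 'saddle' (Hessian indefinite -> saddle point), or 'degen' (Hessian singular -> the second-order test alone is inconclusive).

Compute the Hessian H = grad^2 f:
  H = [[4, 2], [2, 1]]
Verify stationarity: grad f(x*) = H x* + g = (0, 0).
Eigenvalues of H: 0, 5.
H has a zero eigenvalue (singular; positive semidefinite but not definite), so H is neither positive definite, negative definite, nor indefinite. The second-order test alone is inconclusive -> degen.
(Indeed, f is constant along the null direction of H through x*, so x* is not a strict local extremum.)

degen


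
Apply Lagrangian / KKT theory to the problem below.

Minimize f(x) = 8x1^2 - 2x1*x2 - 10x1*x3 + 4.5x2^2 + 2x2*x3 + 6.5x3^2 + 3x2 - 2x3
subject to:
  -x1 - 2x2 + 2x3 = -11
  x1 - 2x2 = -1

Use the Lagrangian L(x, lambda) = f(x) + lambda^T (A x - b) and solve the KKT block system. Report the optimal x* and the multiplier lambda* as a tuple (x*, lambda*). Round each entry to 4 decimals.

Form the Lagrangian:
  L(x, lambda) = (1/2) x^T Q x + c^T x + lambda^T (A x - b)
Stationarity (grad_x L = 0): Q x + c + A^T lambda = 0.
Primal feasibility: A x = b.

This gives the KKT block system:
  [ Q   A^T ] [ x     ]   [-c ]
  [ A    0  ] [ lambda ] = [ b ]

Solving the linear system:
  x*      = (1.6222, 1.3111, -3.3778)
  lambda* = (29.7556, -27.3556)
  f(x*)   = 155.3222

x* = (1.6222, 1.3111, -3.3778), lambda* = (29.7556, -27.3556)


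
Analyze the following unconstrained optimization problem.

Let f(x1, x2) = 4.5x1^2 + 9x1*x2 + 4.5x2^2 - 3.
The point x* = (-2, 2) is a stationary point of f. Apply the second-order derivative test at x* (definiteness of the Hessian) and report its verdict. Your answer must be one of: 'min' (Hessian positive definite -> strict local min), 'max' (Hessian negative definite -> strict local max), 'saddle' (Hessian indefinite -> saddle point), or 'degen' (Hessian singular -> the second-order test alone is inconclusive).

Compute the Hessian H = grad^2 f:
  H = [[9, 9], [9, 9]]
Verify stationarity: grad f(x*) = H x* + g = (0, 0).
Eigenvalues of H: 0, 18.
H has a zero eigenvalue (singular; positive semidefinite but not definite), so H is neither positive definite, negative definite, nor indefinite. The second-order test alone is inconclusive -> degen.
(Indeed, f is constant along the null direction of H through x*, so x* is not a strict local extremum.)

degen


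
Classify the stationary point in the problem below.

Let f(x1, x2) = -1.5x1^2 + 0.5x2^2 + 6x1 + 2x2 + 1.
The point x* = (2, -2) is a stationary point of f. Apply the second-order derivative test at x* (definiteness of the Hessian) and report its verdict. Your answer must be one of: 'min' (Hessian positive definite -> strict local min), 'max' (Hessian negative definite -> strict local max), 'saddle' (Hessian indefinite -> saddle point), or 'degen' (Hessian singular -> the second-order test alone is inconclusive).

Compute the Hessian H = grad^2 f:
  H = [[-3, 0], [0, 1]]
Verify stationarity: grad f(x*) = H x* + g = (0, 0).
Eigenvalues of H: -3, 1.
Eigenvalues have mixed signs, so H is indefinite -> x* is a saddle point.

saddle


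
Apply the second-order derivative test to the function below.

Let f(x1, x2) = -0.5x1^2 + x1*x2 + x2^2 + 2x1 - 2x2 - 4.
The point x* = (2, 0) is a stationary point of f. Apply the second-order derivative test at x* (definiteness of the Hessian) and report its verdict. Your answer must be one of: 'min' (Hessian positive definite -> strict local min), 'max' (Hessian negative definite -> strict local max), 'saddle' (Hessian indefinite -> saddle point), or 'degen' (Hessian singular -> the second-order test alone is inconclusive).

Compute the Hessian H = grad^2 f:
  H = [[-1, 1], [1, 2]]
Verify stationarity: grad f(x*) = H x* + g = (0, 0).
Eigenvalues of H: -1.3028, 2.3028.
Eigenvalues have mixed signs, so H is indefinite -> x* is a saddle point.

saddle


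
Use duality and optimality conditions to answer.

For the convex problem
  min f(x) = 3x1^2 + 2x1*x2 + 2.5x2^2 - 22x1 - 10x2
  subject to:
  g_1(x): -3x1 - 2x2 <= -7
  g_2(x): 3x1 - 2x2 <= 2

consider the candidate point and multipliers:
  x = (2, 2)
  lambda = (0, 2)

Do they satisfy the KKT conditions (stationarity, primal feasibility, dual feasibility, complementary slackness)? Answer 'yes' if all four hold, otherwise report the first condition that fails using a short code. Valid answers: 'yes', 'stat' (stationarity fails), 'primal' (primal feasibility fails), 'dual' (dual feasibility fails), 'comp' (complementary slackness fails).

Gradient of f: grad f(x) = Q x + c = (-6, 4)
Constraint values g_i(x) = a_i^T x - b_i:
  g_1((2, 2)) = -3
  g_2((2, 2)) = 0
Stationarity residual: grad f(x) + sum_i lambda_i a_i = (0, 0)
  -> stationarity OK
Primal feasibility (all g_i <= 0): OK
Dual feasibility (all lambda_i >= 0): OK
Complementary slackness (lambda_i * g_i(x) = 0 for all i): OK

Verdict: yes, KKT holds.

yes


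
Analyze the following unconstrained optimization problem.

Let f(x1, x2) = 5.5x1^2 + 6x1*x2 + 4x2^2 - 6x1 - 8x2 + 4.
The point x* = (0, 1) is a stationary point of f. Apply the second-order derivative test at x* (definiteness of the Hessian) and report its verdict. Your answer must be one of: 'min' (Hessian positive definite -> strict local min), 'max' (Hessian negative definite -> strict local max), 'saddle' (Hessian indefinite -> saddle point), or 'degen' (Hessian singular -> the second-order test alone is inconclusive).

Compute the Hessian H = grad^2 f:
  H = [[11, 6], [6, 8]]
Verify stationarity: grad f(x*) = H x* + g = (0, 0).
Eigenvalues of H: 3.3153, 15.6847.
Both eigenvalues > 0, so H is positive definite -> x* is a strict local min.

min


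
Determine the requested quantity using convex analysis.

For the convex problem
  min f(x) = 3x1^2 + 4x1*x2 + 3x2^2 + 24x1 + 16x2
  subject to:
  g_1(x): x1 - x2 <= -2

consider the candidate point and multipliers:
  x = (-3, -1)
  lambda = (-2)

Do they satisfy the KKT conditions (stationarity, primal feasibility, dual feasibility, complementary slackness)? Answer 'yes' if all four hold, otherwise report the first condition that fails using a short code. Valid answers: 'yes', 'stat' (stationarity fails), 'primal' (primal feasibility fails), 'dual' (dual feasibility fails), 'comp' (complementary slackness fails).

Gradient of f: grad f(x) = Q x + c = (2, -2)
Constraint values g_i(x) = a_i^T x - b_i:
  g_1((-3, -1)) = 0
Stationarity residual: grad f(x) + sum_i lambda_i a_i = (0, 0)
  -> stationarity OK
Primal feasibility (all g_i <= 0): OK
Dual feasibility (all lambda_i >= 0): FAILS
Complementary slackness (lambda_i * g_i(x) = 0 for all i): OK

Verdict: the first failing condition is dual_feasibility -> dual.

dual


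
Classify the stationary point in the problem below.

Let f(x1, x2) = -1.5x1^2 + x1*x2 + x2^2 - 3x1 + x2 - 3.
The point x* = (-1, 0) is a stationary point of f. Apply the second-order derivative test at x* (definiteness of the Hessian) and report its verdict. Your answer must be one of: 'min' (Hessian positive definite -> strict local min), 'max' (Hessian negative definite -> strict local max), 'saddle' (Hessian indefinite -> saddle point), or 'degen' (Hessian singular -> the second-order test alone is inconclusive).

Compute the Hessian H = grad^2 f:
  H = [[-3, 1], [1, 2]]
Verify stationarity: grad f(x*) = H x* + g = (0, 0).
Eigenvalues of H: -3.1926, 2.1926.
Eigenvalues have mixed signs, so H is indefinite -> x* is a saddle point.

saddle


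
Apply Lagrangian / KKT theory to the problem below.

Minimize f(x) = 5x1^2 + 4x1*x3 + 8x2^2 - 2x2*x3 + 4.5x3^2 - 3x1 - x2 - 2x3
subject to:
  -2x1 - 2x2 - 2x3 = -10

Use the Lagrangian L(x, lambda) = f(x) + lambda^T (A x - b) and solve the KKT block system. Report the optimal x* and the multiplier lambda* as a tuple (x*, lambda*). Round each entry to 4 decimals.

Form the Lagrangian:
  L(x, lambda) = (1/2) x^T Q x + c^T x + lambda^T (A x - b)
Stationarity (grad_x L = 0): Q x + c + A^T lambda = 0.
Primal feasibility: A x = b.

This gives the KKT block system:
  [ Q   A^T ] [ x     ]   [-c ]
  [ A    0  ] [ lambda ] = [ b ]

Solving the linear system:
  x*      = (1.3926, 1.5259, 2.0815)
  lambda* = (9.6259)
  f(x*)   = 43.1963

x* = (1.3926, 1.5259, 2.0815), lambda* = (9.6259)


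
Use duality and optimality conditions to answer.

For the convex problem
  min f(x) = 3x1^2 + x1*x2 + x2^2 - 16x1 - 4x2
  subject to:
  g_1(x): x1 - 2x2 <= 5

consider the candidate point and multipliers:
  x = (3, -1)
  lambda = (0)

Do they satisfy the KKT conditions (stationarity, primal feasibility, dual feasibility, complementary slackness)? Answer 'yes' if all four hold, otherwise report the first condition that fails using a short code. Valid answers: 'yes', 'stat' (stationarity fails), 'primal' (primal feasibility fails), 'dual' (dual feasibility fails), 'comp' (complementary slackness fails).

Gradient of f: grad f(x) = Q x + c = (1, -3)
Constraint values g_i(x) = a_i^T x - b_i:
  g_1((3, -1)) = 0
Stationarity residual: grad f(x) + sum_i lambda_i a_i = (1, -3)
  -> stationarity FAILS
Primal feasibility (all g_i <= 0): OK
Dual feasibility (all lambda_i >= 0): OK
Complementary slackness (lambda_i * g_i(x) = 0 for all i): OK

Verdict: the first failing condition is stationarity -> stat.

stat


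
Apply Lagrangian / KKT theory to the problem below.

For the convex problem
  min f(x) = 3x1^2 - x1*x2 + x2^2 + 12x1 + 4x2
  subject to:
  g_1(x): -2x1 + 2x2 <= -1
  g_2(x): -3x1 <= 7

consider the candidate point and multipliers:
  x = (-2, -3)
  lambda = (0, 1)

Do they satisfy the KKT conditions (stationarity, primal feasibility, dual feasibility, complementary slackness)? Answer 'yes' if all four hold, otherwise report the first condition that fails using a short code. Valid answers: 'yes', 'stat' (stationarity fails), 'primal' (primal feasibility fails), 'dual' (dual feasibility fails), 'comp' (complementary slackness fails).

Gradient of f: grad f(x) = Q x + c = (3, 0)
Constraint values g_i(x) = a_i^T x - b_i:
  g_1((-2, -3)) = -1
  g_2((-2, -3)) = -1
Stationarity residual: grad f(x) + sum_i lambda_i a_i = (0, 0)
  -> stationarity OK
Primal feasibility (all g_i <= 0): OK
Dual feasibility (all lambda_i >= 0): OK
Complementary slackness (lambda_i * g_i(x) = 0 for all i): FAILS

Verdict: the first failing condition is complementary_slackness -> comp.

comp


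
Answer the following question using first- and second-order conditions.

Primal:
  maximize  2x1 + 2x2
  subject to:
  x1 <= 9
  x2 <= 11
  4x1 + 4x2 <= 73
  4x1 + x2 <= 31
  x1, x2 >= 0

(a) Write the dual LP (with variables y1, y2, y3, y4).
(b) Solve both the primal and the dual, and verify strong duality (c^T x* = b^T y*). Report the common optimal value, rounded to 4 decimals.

The standard primal-dual pair for 'max c^T x s.t. A x <= b, x >= 0' is:
  Dual:  min b^T y  s.t.  A^T y >= c,  y >= 0.

So the dual LP is:
  minimize  9y1 + 11y2 + 73y3 + 31y4
  subject to:
    y1 + 4y3 + 4y4 >= 2
    y2 + 4y3 + y4 >= 2
    y1, y2, y3, y4 >= 0

Solving the primal: x* = (5, 11).
  primal value c^T x* = 32.
Solving the dual: y* = (0, 1.5, 0, 0.5).
  dual value b^T y* = 32.
Strong duality: c^T x* = b^T y*. Confirmed.

32


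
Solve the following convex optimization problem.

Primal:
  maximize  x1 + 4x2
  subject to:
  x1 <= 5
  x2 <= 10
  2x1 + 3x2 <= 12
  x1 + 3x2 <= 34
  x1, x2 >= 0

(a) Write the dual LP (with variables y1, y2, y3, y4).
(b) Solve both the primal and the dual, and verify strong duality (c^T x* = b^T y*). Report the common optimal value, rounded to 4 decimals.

The standard primal-dual pair for 'max c^T x s.t. A x <= b, x >= 0' is:
  Dual:  min b^T y  s.t.  A^T y >= c,  y >= 0.

So the dual LP is:
  minimize  5y1 + 10y2 + 12y3 + 34y4
  subject to:
    y1 + 2y3 + y4 >= 1
    y2 + 3y3 + 3y4 >= 4
    y1, y2, y3, y4 >= 0

Solving the primal: x* = (0, 4).
  primal value c^T x* = 16.
Solving the dual: y* = (0, 0, 1.3333, 0).
  dual value b^T y* = 16.
Strong duality: c^T x* = b^T y*. Confirmed.

16


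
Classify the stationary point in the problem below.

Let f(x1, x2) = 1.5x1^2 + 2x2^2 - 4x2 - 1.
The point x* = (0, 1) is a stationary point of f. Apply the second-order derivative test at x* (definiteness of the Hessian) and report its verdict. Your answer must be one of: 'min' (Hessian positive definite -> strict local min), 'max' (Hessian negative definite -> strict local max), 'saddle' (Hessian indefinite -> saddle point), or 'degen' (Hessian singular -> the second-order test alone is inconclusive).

Compute the Hessian H = grad^2 f:
  H = [[3, 0], [0, 4]]
Verify stationarity: grad f(x*) = H x* + g = (0, 0).
Eigenvalues of H: 3, 4.
Both eigenvalues > 0, so H is positive definite -> x* is a strict local min.

min


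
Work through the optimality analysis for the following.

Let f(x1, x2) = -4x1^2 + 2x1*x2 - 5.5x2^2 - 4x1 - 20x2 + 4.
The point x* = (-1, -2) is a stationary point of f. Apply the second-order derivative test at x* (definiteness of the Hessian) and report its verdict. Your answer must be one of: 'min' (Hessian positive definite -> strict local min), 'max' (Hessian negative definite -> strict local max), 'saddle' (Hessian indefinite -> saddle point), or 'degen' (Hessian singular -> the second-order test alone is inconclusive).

Compute the Hessian H = grad^2 f:
  H = [[-8, 2], [2, -11]]
Verify stationarity: grad f(x*) = H x* + g = (0, 0).
Eigenvalues of H: -12, -7.
Both eigenvalues < 0, so H is negative definite -> x* is a strict local max.

max


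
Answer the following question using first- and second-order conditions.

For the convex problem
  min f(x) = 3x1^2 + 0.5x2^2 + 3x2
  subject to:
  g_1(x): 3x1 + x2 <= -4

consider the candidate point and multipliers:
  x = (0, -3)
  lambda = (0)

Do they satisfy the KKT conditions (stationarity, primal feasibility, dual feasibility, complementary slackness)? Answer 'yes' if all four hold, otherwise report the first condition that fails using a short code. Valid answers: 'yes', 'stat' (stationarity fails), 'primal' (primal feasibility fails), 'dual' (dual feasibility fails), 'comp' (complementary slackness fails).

Gradient of f: grad f(x) = Q x + c = (0, 0)
Constraint values g_i(x) = a_i^T x - b_i:
  g_1((0, -3)) = 1
Stationarity residual: grad f(x) + sum_i lambda_i a_i = (0, 0)
  -> stationarity OK
Primal feasibility (all g_i <= 0): FAILS
Dual feasibility (all lambda_i >= 0): OK
Complementary slackness (lambda_i * g_i(x) = 0 for all i): OK

Verdict: the first failing condition is primal_feasibility -> primal.

primal


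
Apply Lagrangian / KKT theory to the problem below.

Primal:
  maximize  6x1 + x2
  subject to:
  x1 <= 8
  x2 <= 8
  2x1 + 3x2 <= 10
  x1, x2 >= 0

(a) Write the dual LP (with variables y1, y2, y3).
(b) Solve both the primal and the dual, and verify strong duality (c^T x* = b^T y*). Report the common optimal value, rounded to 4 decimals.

The standard primal-dual pair for 'max c^T x s.t. A x <= b, x >= 0' is:
  Dual:  min b^T y  s.t.  A^T y >= c,  y >= 0.

So the dual LP is:
  minimize  8y1 + 8y2 + 10y3
  subject to:
    y1 + 2y3 >= 6
    y2 + 3y3 >= 1
    y1, y2, y3 >= 0

Solving the primal: x* = (5, 0).
  primal value c^T x* = 30.
Solving the dual: y* = (0, 0, 3).
  dual value b^T y* = 30.
Strong duality: c^T x* = b^T y*. Confirmed.

30


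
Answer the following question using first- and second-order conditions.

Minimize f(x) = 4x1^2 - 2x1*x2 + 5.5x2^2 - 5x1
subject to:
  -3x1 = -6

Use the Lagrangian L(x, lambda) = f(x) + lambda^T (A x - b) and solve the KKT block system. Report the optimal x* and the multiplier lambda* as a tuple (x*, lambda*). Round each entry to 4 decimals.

Form the Lagrangian:
  L(x, lambda) = (1/2) x^T Q x + c^T x + lambda^T (A x - b)
Stationarity (grad_x L = 0): Q x + c + A^T lambda = 0.
Primal feasibility: A x = b.

This gives the KKT block system:
  [ Q   A^T ] [ x     ]   [-c ]
  [ A    0  ] [ lambda ] = [ b ]

Solving the linear system:
  x*      = (2, 0.3636)
  lambda* = (3.4242)
  f(x*)   = 5.2727

x* = (2, 0.3636), lambda* = (3.4242)


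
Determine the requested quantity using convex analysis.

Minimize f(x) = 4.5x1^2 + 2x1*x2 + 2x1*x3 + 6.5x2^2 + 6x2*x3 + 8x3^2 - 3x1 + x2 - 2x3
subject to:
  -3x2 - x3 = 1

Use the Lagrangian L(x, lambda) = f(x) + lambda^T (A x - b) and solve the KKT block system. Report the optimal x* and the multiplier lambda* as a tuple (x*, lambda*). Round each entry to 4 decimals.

Form the Lagrangian:
  L(x, lambda) = (1/2) x^T Q x + c^T x + lambda^T (A x - b)
Stationarity (grad_x L = 0): Q x + c + A^T lambda = 0.
Primal feasibility: A x = b.

This gives the KKT block system:
  [ Q   A^T ] [ x     ]   [-c ]
  [ A    0  ] [ lambda ] = [ b ]

Solving the linear system:
  x*      = (0.3812, -0.3924, 0.1771)
  lambda* = (-0.7586)
  f(x*)   = -0.5657

x* = (0.3812, -0.3924, 0.1771), lambda* = (-0.7586)


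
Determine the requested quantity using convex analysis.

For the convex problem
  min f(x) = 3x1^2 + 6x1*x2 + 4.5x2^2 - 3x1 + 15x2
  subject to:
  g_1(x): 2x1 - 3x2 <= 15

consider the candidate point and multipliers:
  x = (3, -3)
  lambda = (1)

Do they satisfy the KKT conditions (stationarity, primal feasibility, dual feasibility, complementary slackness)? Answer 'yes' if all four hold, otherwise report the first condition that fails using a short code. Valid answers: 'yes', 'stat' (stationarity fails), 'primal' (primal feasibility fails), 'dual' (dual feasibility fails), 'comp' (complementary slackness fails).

Gradient of f: grad f(x) = Q x + c = (-3, 6)
Constraint values g_i(x) = a_i^T x - b_i:
  g_1((3, -3)) = 0
Stationarity residual: grad f(x) + sum_i lambda_i a_i = (-1, 3)
  -> stationarity FAILS
Primal feasibility (all g_i <= 0): OK
Dual feasibility (all lambda_i >= 0): OK
Complementary slackness (lambda_i * g_i(x) = 0 for all i): OK

Verdict: the first failing condition is stationarity -> stat.

stat


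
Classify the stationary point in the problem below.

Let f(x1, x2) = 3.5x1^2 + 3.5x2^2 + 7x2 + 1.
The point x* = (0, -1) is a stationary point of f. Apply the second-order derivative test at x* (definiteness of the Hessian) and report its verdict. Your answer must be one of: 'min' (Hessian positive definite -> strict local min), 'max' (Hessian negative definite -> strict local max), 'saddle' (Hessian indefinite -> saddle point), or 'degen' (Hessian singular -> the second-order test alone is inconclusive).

Compute the Hessian H = grad^2 f:
  H = [[7, 0], [0, 7]]
Verify stationarity: grad f(x*) = H x* + g = (0, 0).
Eigenvalues of H: 7, 7.
Both eigenvalues > 0, so H is positive definite -> x* is a strict local min.

min


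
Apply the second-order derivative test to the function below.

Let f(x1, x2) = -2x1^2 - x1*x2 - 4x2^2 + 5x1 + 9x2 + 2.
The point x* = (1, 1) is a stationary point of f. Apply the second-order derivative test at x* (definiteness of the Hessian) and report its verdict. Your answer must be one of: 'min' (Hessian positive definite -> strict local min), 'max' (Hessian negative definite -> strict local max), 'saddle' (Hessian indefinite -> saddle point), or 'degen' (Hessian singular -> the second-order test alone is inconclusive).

Compute the Hessian H = grad^2 f:
  H = [[-4, -1], [-1, -8]]
Verify stationarity: grad f(x*) = H x* + g = (0, 0).
Eigenvalues of H: -8.2361, -3.7639.
Both eigenvalues < 0, so H is negative definite -> x* is a strict local max.

max


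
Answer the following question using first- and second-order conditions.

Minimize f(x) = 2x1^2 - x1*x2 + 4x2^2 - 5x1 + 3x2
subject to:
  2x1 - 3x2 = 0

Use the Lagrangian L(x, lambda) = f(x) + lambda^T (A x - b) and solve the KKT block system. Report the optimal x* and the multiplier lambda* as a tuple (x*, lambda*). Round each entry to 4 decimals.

Form the Lagrangian:
  L(x, lambda) = (1/2) x^T Q x + c^T x + lambda^T (A x - b)
Stationarity (grad_x L = 0): Q x + c + A^T lambda = 0.
Primal feasibility: A x = b.

This gives the KKT block system:
  [ Q   A^T ] [ x     ]   [-c ]
  [ A    0  ] [ lambda ] = [ b ]

Solving the linear system:
  x*      = (0.4821, 0.3214)
  lambda* = (1.6964)
  f(x*)   = -0.7232

x* = (0.4821, 0.3214), lambda* = (1.6964)


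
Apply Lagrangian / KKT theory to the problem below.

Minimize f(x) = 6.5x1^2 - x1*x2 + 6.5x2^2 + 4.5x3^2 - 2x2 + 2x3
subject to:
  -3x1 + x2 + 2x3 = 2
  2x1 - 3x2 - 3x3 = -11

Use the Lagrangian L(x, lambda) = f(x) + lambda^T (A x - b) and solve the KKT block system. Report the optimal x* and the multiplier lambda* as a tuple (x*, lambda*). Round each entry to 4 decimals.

Form the Lagrangian:
  L(x, lambda) = (1/2) x^T Q x + c^T x + lambda^T (A x - b)
Stationarity (grad_x L = 0): Q x + c + A^T lambda = 0.
Primal feasibility: A x = b.

This gives the KKT block system:
  [ Q   A^T ] [ x     ]   [-c ]
  [ A    0  ] [ lambda ] = [ b ]

Solving the linear system:
  x*      = (1.4578, 2.9036, 1.7349)
  lambda* = (16.6747, 16.988)
  f(x*)   = 75.5904

x* = (1.4578, 2.9036, 1.7349), lambda* = (16.6747, 16.988)


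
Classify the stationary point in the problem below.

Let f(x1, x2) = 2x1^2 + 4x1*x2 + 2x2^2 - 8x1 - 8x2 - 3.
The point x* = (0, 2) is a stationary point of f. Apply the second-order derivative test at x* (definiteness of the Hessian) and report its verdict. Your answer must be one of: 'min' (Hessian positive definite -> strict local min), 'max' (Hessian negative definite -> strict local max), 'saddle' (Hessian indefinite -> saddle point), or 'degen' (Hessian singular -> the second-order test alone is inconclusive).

Compute the Hessian H = grad^2 f:
  H = [[4, 4], [4, 4]]
Verify stationarity: grad f(x*) = H x* + g = (0, 0).
Eigenvalues of H: 0, 8.
H has a zero eigenvalue (singular; positive semidefinite but not definite), so H is neither positive definite, negative definite, nor indefinite. The second-order test alone is inconclusive -> degen.
(Indeed, f is constant along the null direction of H through x*, so x* is not a strict local extremum.)

degen


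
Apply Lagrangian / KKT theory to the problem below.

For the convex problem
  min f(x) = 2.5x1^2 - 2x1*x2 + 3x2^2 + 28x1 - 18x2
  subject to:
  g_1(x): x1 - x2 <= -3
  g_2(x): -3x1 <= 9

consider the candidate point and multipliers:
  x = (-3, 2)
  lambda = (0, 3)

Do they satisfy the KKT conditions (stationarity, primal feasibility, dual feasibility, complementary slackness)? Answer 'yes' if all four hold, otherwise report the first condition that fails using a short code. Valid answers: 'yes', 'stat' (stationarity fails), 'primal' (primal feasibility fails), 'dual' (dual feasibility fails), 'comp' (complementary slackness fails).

Gradient of f: grad f(x) = Q x + c = (9, 0)
Constraint values g_i(x) = a_i^T x - b_i:
  g_1((-3, 2)) = -2
  g_2((-3, 2)) = 0
Stationarity residual: grad f(x) + sum_i lambda_i a_i = (0, 0)
  -> stationarity OK
Primal feasibility (all g_i <= 0): OK
Dual feasibility (all lambda_i >= 0): OK
Complementary slackness (lambda_i * g_i(x) = 0 for all i): OK

Verdict: yes, KKT holds.

yes


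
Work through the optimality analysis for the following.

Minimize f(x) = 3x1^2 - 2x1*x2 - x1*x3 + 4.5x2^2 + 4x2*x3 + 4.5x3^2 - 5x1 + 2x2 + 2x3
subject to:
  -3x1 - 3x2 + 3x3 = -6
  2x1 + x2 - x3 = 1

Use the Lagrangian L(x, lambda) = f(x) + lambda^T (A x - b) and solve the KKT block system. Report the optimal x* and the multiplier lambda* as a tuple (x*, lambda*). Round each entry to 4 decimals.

Form the Lagrangian:
  L(x, lambda) = (1/2) x^T Q x + c^T x + lambda^T (A x - b)
Stationarity (grad_x L = 0): Q x + c + A^T lambda = 0.
Primal feasibility: A x = b.

This gives the KKT block system:
  [ Q   A^T ] [ x     ]   [-c ]
  [ A    0  ] [ lambda ] = [ b ]

Solving the linear system:
  x*      = (-1, 1.2308, -1.7692)
  lambda* = (9.2308, 19.6923)
  f(x*)   = 19.8077

x* = (-1, 1.2308, -1.7692), lambda* = (9.2308, 19.6923)


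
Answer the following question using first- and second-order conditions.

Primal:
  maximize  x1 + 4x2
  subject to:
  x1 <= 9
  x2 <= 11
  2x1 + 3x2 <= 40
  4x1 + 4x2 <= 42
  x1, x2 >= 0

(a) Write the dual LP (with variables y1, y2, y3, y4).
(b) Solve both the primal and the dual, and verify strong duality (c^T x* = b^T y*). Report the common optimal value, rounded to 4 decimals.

The standard primal-dual pair for 'max c^T x s.t. A x <= b, x >= 0' is:
  Dual:  min b^T y  s.t.  A^T y >= c,  y >= 0.

So the dual LP is:
  minimize  9y1 + 11y2 + 40y3 + 42y4
  subject to:
    y1 + 2y3 + 4y4 >= 1
    y2 + 3y3 + 4y4 >= 4
    y1, y2, y3, y4 >= 0

Solving the primal: x* = (0, 10.5).
  primal value c^T x* = 42.
Solving the dual: y* = (0, 0, 0, 1).
  dual value b^T y* = 42.
Strong duality: c^T x* = b^T y*. Confirmed.

42
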